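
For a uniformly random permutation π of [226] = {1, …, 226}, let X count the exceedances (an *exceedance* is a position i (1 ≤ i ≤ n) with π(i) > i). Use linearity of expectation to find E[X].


Write X = Σ_{i=1}^{226} X_i, where X_i = 1_{π(i) > i}.
For each fixed i, π(i) is uniform over {1, …, 226} (marginal of a uniform permutation), so P[π(i) > i] = (n − i)/n. Summing: Σ_{i=1}^{226} (n − i)/n = (0 + 1 + … + 225)/226 = 226(226 − 1)/(2·226) = (226 − 1)/2.
Hence E[X] = Σ_{i=1}^{226} (226 − i)/226 = 225/2 ≈ 112.500000.

E[X] = 225/2 = 112.500000.


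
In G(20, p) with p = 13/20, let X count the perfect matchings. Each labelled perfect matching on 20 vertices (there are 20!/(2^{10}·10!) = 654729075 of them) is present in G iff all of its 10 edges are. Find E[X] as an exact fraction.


K_20 has 20!/(2^{10}·10!) = 654729075 labelled perfect matchings.
For each such perfect matching H, let X_H = 1 if all 10 edges of H are present in G. Then P[X_H = 1] = p^{10} = (13/20)^{10} = 137858491849/10240000000000.
Summing the indicators: E[X] = Σ_H E[X_H] = 654729075 · p^{10} = 654729075 · 137858491849/10240000000000 = 3610398513967632387/409600000000.
Numerically: E[X] ≈ 8.814e+06.

E[X] = 654729075 · (13/20)^{10} = 3610398513967632387/409600000000 ≈ 8.814e+06.


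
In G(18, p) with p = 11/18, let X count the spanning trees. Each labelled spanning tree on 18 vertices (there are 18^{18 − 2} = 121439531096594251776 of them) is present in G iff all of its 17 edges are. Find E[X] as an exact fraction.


K_18 has 18^{18 − 2} = 121439531096594251776 labelled spanning trees.
For each such spanning tree H, let X_H = 1 if all 17 edges of H are present in G. Then P[X_H = 1] = p^{17} = (11/18)^{17} = 505447028499293771/2185911559738696531968.
By linearity of expectation: E[X] = Σ_H E[X_H] = 121439531096594251776 · p^{17} = 121439531096594251776 · 505447028499293771/2185911559738696531968 = 505447028499293771/18.
Numerically: E[X] ≈ 2.808e+16.

E[X] = 121439531096594251776 · (11/18)^{17} = 505447028499293771/18 ≈ 2.808e+16.


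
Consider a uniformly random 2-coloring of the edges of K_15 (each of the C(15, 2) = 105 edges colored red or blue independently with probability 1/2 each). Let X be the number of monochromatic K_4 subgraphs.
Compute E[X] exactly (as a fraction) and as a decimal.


Let X = Σ_S X_S over the C(15, 4) = 1365 subsets S of size 4, where X_S = 1 if the K_4 on S is monochromatic.
For a fixed S, the K_4 on S has C(4, 2) = 6 edges. P[all 6 edges red] = (1/2)^6, and likewise for blue, so P[monochromatic] = 2·(1/2)^6 = 2^{1 − 6} = 1/32.
By linearity: E[X] = C(15, 4) · 2^{1 − 6} = 1365 · 1/32 = 1365/32.
Numerically: E[X] ≈ 42.656.

E[X] = C(15,4)·2^(1−C(4,2)) = 1365/32 ≈ 42.656.


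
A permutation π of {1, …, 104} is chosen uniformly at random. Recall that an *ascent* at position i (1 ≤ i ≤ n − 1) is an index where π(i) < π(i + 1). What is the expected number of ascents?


Write X = Σ X_I over i = 1, …, 103, with X_I the indicator of one ascent.
There are 103 indicators.
For each fixed i, the pair (π(i), π(i+1)) is a uniformly random ordered pair of distinct values from {1, …, 104}; by symmetry P[π(i) < π(i+1)] = 1/2.
By linearity: E[X] = 103 · (1/2) = (104 − 1) · (1/2) = 103/2 ≈ 51.500.

E[X] = 103/2 = 51.500.


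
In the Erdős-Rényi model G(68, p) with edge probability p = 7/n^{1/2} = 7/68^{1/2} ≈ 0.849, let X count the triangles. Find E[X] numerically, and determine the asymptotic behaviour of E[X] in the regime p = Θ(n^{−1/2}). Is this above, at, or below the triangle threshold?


Number of potential triangles: C(68, 3) = 50116.
Each occurs with probability p³ ≈ (0.849)³ ≈ 6.11689e-01.
By linearity: E[X] = C(68, 3)·p³ ≈ 50116 · 6.11689e-01 ≈ 30655.412.
Since α = 1/2 < 1, p = c/n^{1/2} ≫ 1/n is above the triangle threshold p ~ 1/n. Asymptotically E[X] ~ (c³/6)·n^{3(1−α)} = (7³/6)·n^{1.5} → ∞; triangles are abundant w.h.p.

E[X] ≈ 30655.412; in regime p = Θ(1/n^{1/2}) E[X] diverges (above the triangle threshold p ~ 1/n).


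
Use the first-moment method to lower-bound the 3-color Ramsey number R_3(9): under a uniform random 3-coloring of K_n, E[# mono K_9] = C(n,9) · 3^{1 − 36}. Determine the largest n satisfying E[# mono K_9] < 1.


We need C(n, 9) · 3^{1 − 36} < 1, i.e. C(n, 9) < 3^{36 − 1} = 50031545098999707.
Check values of n near the boundary:
  n = 297: C(297, 9) = 43842345008337645; 43842345008337645 < 50031545098999707? YES
  n = 298: C(298, 9) = 45207677551849890; 45207677551849890 < 50031545098999707? YES
  n = 299: C(299, 9) = 46610674441390059; 46610674441390059 < 50031545098999707? YES
  n = 300: C(300, 9) = 48052241692154700; 48052241692154700 < 50031545098999707? YES
  n = 301: C(301, 9) = 49533303936090975; 49533303936090975 < 50031545098999707? YES
  n = 302: C(302, 9) = 51054804739588650; 51054804739588650 < 50031545098999707? NO
  n = 303: C(303, 9) = 52617706925494425; 52617706925494425 < 50031545098999707? NO
The largest n with C(n, 9) < 50031545098999707 is n = 301 (where E[X] = 16511101312030325/16677181699666569 ≈ 0.990041). Hence R_3(9) > 301, i.e. R_3(9) ≥ 302.

Largest n = 301; hence R_3(9) > 301.


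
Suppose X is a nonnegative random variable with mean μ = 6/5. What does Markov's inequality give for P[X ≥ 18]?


μ = E[X] = 6/5, a = 18.
Markov: P[X ≥ 18] ≤ μ/a = (6/5)/18 = 1/15.
Numerically: ≈ 0.06667.
(Since a = 18 > μ = 1.20000, the bound 1/15 is < 1 and informative.)

P[X ≥ 18] ≤ 1/15 ≈ 0.06667.


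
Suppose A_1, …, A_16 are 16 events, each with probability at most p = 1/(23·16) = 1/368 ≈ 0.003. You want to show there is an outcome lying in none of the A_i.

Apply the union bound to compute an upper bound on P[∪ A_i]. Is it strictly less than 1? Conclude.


Union bound: P[∪_{i=1}^{16} A_i] ≤ Σ_i P[A_i] ≤ 16·p = 16·(1/368) = 1/23.
Numerically: 1/23 ≈ 0.043.
Is 1/23 < 1? YES.
Since P[∪ A_i] ≤ 1/23 < 1, the complement has P[∩ A_i^c] ≥ 1 − 1/23 = 22/23 > 0, so some outcome avoids every A_i.

16·p = 1/23 ≈ 0.043; existence CERTIFIED by the union bound.


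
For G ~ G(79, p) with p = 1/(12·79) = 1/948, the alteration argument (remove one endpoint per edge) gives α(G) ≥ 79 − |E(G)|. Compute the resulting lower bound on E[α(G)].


E[|E(G)|] = C(79, 2)·p = 3081 · (1/948) = 13/4.
E[α(G)] ≥ n − E[|E(G)|] = 79 − 13/4 = 303/4.
Numerically: ≈ 75.75000.
(This is only a lower bound; the true E[α(G)] may be larger.)

E[α(G)] ≥ 303/4 ≈ 75.75000.


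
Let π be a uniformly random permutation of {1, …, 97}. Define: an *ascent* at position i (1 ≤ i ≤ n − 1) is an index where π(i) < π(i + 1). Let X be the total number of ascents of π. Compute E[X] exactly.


Write X = Σ X_I over i = 1, …, 96, with X_I the indicator of one ascent.
There are 96 indicators.
For each fixed i, the pair (π(i), π(i+1)) is a uniformly random ordered pair of distinct values from {1, …, 97}; by symmetry P[π(i) < π(i+1)] = 1/2.
By linearity: E[X] = 96 · (1/2) = (97 − 1) · (1/2) = 48 ≈ 48.00000.

E[X] = 48 = 48.00000.


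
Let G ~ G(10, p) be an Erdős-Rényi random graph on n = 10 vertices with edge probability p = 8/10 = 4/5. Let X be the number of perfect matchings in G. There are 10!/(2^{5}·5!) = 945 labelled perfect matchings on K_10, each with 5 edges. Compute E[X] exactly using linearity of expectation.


K_10 has 10!/(2^{5}·5!) = 945 labelled perfect matchings.
For each such perfect matching H, let X_H = 1 if all 5 edges of H are present in G. Then P[X_H = 1] = p^{5} = (4/5)^{5} = 1024/3125.
By linearity of expectation: E[X] = Σ_H E[X_H] = 945 · p^{5} = 945 · 1024/3125 = 193536/625.
Numerically: E[X] ≈ 309.7.

E[X] = 945 · (4/5)^{5} = 193536/625 ≈ 309.7.


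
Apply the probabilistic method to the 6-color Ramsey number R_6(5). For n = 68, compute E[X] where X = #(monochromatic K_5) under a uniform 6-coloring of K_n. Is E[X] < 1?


E[X] = C(68, 5) · 6^{1 − 10} = 10424128 · 6^{−9} = 10424128/10077696.
As a reduced fraction: E[X] = 162877/157464 ≈ 1.0344.
Is E[X] < 1? NO.
Since E[X] ≥ 1, the first-moment bound is inconclusive at n = 68; it does NOT by itself certify R_6(5) > 68.

E[X] = 162877/157464 ≈ 1.0344; E[X] ≥ 1; first-moment method inconclusive here.


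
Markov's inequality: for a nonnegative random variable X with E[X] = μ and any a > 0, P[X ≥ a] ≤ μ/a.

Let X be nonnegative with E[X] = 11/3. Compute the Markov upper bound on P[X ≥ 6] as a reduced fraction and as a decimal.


μ = E[X] = 11/3, a = 6.
Markov: P[X ≥ 6] ≤ μ/a = (11/3)/6 = 11/18.
Numerically: ≈ 0.6111.
(Since a = 6 > μ = 3.6667, the bound 11/18 is < 1 and informative.)

P[X ≥ 6] ≤ 11/18 ≈ 0.6111.


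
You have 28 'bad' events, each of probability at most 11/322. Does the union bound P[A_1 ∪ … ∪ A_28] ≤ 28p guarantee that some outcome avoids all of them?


Union bound: P[∪_{i=1}^{28} A_i] ≤ Σ_i P[A_i] ≤ 28·p = 28·(11/322) = 22/23.
Numerically: 22/23 ≈ 0.956522.
Is 22/23 < 1? YES.
Since P[∪ A_i] ≤ 22/23 < 1, the complement has P[∩ A_i^c] ≥ 1 − 22/23 = 1/23 > 0, so some outcome avoids every A_i.

28·p = 22/23 ≈ 0.956522; existence CERTIFIED by the union bound.


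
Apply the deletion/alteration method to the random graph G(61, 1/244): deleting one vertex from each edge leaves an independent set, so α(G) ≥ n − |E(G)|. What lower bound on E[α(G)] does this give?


E[|E(G)|] = C(61, 2)·p = 1830 · (1/244) = 15/2.
E[α(G)] ≥ n − E[|E(G)|] = 61 − 15/2 = 107/2.
Numerically: ≈ 53.500.
(This is only a lower bound; the true E[α(G)] may be larger.)

E[α(G)] ≥ 107/2 ≈ 53.500.


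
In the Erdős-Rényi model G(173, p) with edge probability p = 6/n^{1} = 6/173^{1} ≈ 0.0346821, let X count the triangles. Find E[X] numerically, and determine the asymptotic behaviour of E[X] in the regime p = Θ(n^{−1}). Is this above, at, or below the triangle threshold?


Number of potential triangles: C(173, 3) = 848046.
Each occurs with probability p³ ≈ (0.0346821)³ ≈ 4.17172279e-05.
By linearity: E[X] = C(173, 3)·p³ ≈ 848046 · 4.17172279e-05 ≈ 35.378128.
Here α = 1, so p = 6/n is exactly at the triangle threshold p ~ 1/n. Asymptotically E[X] → c³/6 = 6³/6 = 36 ≈ 36.000000, a bounded constant. In this regime the triangle count is asymptotically Poisson(c³/6).

E[X] ≈ 35.378128; in regime p = Θ(1/n^{1}) E[X] stays bounded (at the triangle threshold p ~ 1/n).


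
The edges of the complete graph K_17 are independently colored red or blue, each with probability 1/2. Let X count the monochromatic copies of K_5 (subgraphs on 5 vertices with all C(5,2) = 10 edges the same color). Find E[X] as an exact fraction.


Let X = Σ_S X_S over the C(17, 5) = 6188 subsets S of size 5, where X_S = 1 if the K_5 on S is monochromatic.
For a fixed S, the K_5 on S has C(5, 2) = 10 edges. P[all 10 edges red] = (1/2)^10, and likewise for blue, so P[monochromatic] = 2·(1/2)^10 = 2^{1 − 10} = 1/512.
By linearity of expectation: E[X] = C(17, 5) · 2^{1 − 10} = 6188 · 1/512 = 1547/128.
Numerically: E[X] ≈ 12.086.

E[X] = C(17,5)·2^(1−C(5,2)) = 1547/128 ≈ 12.086.


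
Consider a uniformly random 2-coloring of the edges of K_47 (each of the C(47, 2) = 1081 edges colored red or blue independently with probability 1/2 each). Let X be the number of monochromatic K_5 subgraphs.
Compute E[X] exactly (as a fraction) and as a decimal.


Let X = Σ_S X_S over the C(47, 5) = 1533939 subsets S of size 5, where X_S = 1 if the K_5 on S is monochromatic.
For a fixed S, the K_5 on S has C(5, 2) = 10 edges. P[all 10 edges red] = (1/2)^10, and likewise for blue, so P[monochromatic] = 2·(1/2)^10 = 2^{1 − 10} = 1/512.
By linearity of expectation: E[X] = C(47, 5) · 2^{1 − 10} = 1533939 · 1/512 = 1533939/512.
Numerically: E[X] ≈ 2995.9746.

E[X] = C(47,5)·2^(1−C(5,2)) = 1533939/512 ≈ 2995.9746.


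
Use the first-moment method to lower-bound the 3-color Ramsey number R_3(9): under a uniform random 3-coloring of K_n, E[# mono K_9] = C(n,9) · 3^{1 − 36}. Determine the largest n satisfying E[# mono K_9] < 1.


We need C(n, 9) · 3^{1 − 36} < 1, i.e. C(n, 9) < 3^{36 − 1} = 50031545098999707.
Check values of n near the boundary:
  n = 296: C(296, 9) = 42513789098994080; 42513789098994080 < 50031545098999707? YES
  n = 297: C(297, 9) = 43842345008337645; 43842345008337645 < 50031545098999707? YES
  n = 298: C(298, 9) = 45207677551849890; 45207677551849890 < 50031545098999707? YES
  n = 299: C(299, 9) = 46610674441390059; 46610674441390059 < 50031545098999707? YES
  n = 300: C(300, 9) = 48052241692154700; 48052241692154700 < 50031545098999707? YES
  n = 301: C(301, 9) = 49533303936090975; 49533303936090975 < 50031545098999707? YES
  n = 302: C(302, 9) = 51054804739588650; 51054804739588650 < 50031545098999707? NO
The largest n with C(n, 9) < 50031545098999707 is n = 301 (where E[X] = 16511101312030325/16677181699666569 ≈ 0.9900). Hence R_3(9) > 301, i.e. R_3(9) ≥ 302.

Largest n = 301; hence R_3(9) > 301.


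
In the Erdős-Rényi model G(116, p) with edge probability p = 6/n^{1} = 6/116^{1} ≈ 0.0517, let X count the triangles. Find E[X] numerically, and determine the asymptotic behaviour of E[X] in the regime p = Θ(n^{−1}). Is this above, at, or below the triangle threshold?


Number of potential triangles: C(116, 3) = 253460.
Each occurs with probability p³ ≈ (0.0517)³ ≈ 1.38382e-04.
By linearity: E[X] = C(116, 3)·p³ ≈ 253460 · 1.38382e-04 ≈ 35.074.
Here α = 1, so p = 6/n is exactly at the triangle threshold p ~ 1/n. Asymptotically E[X] → c³/6 = 6³/6 = 36 ≈ 36.000, a bounded constant. In this regime the triangle count is asymptotically Poisson(c³/6).

E[X] ≈ 35.074; in regime p = Θ(1/n^{1}) E[X] stays bounded (at the triangle threshold p ~ 1/n).


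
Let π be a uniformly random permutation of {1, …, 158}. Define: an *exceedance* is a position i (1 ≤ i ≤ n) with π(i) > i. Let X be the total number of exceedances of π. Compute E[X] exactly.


Write X = Σ_{i=1}^{158} X_i, where X_i = 1_{π(i) > i}.
For each fixed i, π(i) is uniform over {1, …, 158} (marginal of a uniform permutation), so P[π(i) > i] = (n − i)/n. Summing: Σ_{i=1}^{158} (n − i)/n = (0 + 1 + … + 157)/158 = 158(158 − 1)/(2·158) = (158 − 1)/2.
Hence E[X] = Σ_{i=1}^{158} (158 − i)/158 = 157/2 ≈ 78.5000.

E[X] = 157/2 = 78.5000.


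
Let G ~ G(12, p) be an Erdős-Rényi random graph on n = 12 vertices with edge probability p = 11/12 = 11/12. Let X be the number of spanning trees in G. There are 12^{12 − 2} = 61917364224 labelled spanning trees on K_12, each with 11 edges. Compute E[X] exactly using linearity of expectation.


K_12 has 12^{12 − 2} = 61917364224 labelled spanning trees.
For each such spanning tree H, let X_H = 1 if all 11 edges of H are present in G. Then P[X_H = 1] = p^{11} = (11/12)^{11} = 285311670611/743008370688.
By linearity: E[X] = Σ_H E[X_H] = 61917364224 · p^{11} = 61917364224 · 285311670611/743008370688 = 285311670611/12.
Numerically: E[X] ≈ 2.378e+10.

E[X] = 61917364224 · (11/12)^{11} = 285311670611/12 ≈ 2.378e+10.


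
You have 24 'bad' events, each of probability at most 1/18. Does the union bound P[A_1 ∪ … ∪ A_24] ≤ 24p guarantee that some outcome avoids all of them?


Union bound: P[∪_{i=1}^{24} A_i] ≤ Σ_i P[A_i] ≤ 24·p = 24·(1/18) = 4/3.
Numerically: 4/3 ≈ 1.3333.
Is 4/3 < 1? NO.
Since the bound 4/3 is ≥ 1, the union bound is uninformative here; it does NOT by itself certify existence.

24·p = 4/3 ≈ 1.3333; existence NOT certified by the union bound.


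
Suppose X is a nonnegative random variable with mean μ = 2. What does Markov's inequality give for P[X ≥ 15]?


μ = E[X] = 2, a = 15.
Markov: P[X ≥ 15] ≤ μ/a = (2)/15 = 2/15.
Numerically: ≈ 0.1333.
(Since a = 15 > μ = 2.0000, the bound 2/15 is < 1 and informative.)

P[X ≥ 15] ≤ 2/15 ≈ 0.1333.


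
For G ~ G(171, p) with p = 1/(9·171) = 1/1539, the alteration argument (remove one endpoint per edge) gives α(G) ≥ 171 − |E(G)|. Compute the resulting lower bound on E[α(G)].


E[|E(G)|] = C(171, 2)·p = 14535 · (1/1539) = 85/9.
E[α(G)] ≥ n − E[|E(G)|] = 171 − 85/9 = 1454/9.
Numerically: ≈ 161.55556.
(This is only a lower bound; the true E[α(G)] may be larger.)

E[α(G)] ≥ 1454/9 ≈ 161.55556.


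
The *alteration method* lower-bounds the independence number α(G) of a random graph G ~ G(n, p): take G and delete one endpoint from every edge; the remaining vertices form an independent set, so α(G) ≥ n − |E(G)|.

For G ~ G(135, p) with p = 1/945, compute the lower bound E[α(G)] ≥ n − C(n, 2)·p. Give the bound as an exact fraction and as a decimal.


E[|E(G)|] = C(135, 2)·p = 9045 · (1/945) = 67/7.
E[α(G)] ≥ n − E[|E(G)|] = 135 − 67/7 = 878/7.
Numerically: ≈ 125.42857.
(This is only a lower bound; the true E[α(G)] may be larger.)

E[α(G)] ≥ 878/7 ≈ 125.42857.


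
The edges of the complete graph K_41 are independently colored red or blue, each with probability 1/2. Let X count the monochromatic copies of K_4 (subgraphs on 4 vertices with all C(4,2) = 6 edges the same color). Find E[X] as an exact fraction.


Let X = Σ_S X_S over the C(41, 4) = 101270 subsets S of size 4, where X_S = 1 if the K_4 on S is monochromatic.
For a fixed S, the K_4 on S has C(4, 2) = 6 edges. P[all 6 edges red] = (1/2)^6, and likewise for blue, so P[monochromatic] = 2·(1/2)^6 = 2^{1 − 6} = 1/32.
By linearity: E[X] = C(41, 4) · 2^{1 − 6} = 101270 · 1/32 = 50635/16.
Numerically: E[X] ≈ 3164.6875.

E[X] = C(41,4)·2^(1−C(4,2)) = 50635/16 ≈ 3164.6875.


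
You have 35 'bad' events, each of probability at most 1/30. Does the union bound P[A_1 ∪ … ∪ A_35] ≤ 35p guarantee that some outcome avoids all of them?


Union bound: P[∪_{i=1}^{35} A_i] ≤ Σ_i P[A_i] ≤ 35·p = 35·(1/30) = 7/6.
Numerically: 7/6 ≈ 1.167.
Is 7/6 < 1? NO.
Since the bound 7/6 is ≥ 1, the union bound is uninformative here; it does NOT by itself certify existence.

35·p = 7/6 ≈ 1.167; existence NOT certified by the union bound.


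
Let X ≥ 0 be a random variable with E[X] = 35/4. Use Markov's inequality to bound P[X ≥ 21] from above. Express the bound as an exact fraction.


μ = E[X] = 35/4, a = 21.
Markov: P[X ≥ 21] ≤ μ/a = (35/4)/21 = 5/12.
Numerically: ≈ 0.41667.
(Since a = 21 > μ = 8.75000, the bound 5/12 is < 1 and informative.)

P[X ≥ 21] ≤ 5/12 ≈ 0.41667.


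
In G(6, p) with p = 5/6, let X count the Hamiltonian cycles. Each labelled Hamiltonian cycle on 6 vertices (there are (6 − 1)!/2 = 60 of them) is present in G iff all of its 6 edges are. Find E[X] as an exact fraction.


K_6 has (6 − 1)!/2 = 60 labelled Hamiltonian cycles.
For each such Hamiltonian cycle H, let X_H = 1 if all 6 edges of H are present in G. Then P[X_H = 1] = p^{6} = (5/6)^{6} = 15625/46656.
By linearity: E[X] = Σ_H E[X_H] = 60 · p^{6} = 60 · 15625/46656 = 78125/3888.
Numerically: E[X] ≈ 20.09.

E[X] = 60 · (5/6)^{6} = 78125/3888 ≈ 20.09.


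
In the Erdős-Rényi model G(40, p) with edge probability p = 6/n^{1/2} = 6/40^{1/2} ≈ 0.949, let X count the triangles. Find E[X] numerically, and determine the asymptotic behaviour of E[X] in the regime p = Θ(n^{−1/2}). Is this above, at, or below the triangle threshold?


Number of potential triangles: C(40, 3) = 9880.
Each occurs with probability p³ ≈ (0.949)³ ≈ 8.53815e-01.
By linearity: E[X] = C(40, 3)·p³ ≈ 9880 · 8.53815e-01 ≈ 8435.692.
Since α = 1/2 < 1, p = c/n^{1/2} ≫ 1/n is above the triangle threshold p ~ 1/n. Asymptotically E[X] ~ (c³/6)·n^{3(1−α)} = (6³/6)·n^{1.5} → ∞; triangles are abundant w.h.p.

E[X] ≈ 8435.692; in regime p = Θ(1/n^{1/2}) E[X] diverges (above the triangle threshold p ~ 1/n).


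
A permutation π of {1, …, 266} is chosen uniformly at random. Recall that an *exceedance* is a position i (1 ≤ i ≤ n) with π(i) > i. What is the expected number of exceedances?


Write X = Σ_{i=1}^{266} X_i, where X_i = 1_{π(i) > i}.
For each fixed i, π(i) is uniform over {1, …, 266} (marginal of a uniform permutation), so P[π(i) > i] = (n − i)/n. Summing: Σ_{i=1}^{266} (n − i)/n = (0 + 1 + … + 265)/266 = 266(266 − 1)/(2·266) = (266 − 1)/2.
Hence E[X] = Σ_{i=1}^{266} (266 − i)/266 = 265/2 ≈ 132.500000.

E[X] = 265/2 = 132.500000.


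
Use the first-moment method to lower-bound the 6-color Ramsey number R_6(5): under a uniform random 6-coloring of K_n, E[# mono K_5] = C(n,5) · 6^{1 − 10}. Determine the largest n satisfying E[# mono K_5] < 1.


We need C(n, 5) · 6^{1 − 10} < 1, i.e. C(n, 5) < 6^{10 − 1} = 10077696.
Check values of n near the boundary:
  n = 61: C(61, 5) = 5949147; 5949147 < 10077696? YES
  n = 62: C(62, 5) = 6471002; 6471002 < 10077696? YES
  n = 63: C(63, 5) = 7028847; 7028847 < 10077696? YES
  n = 64: C(64, 5) = 7624512; 7624512 < 10077696? YES
  n = 65: C(65, 5) = 8259888; 8259888 < 10077696? YES
  n = 66: C(66, 5) = 8936928; 8936928 < 10077696? YES
  n = 67: C(67, 5) = 9657648; 9657648 < 10077696? YES
  n = 68: C(68, 5) = 10424128; 10424128 < 10077696? NO
  n = 69: C(69, 5) = 11238513; 11238513 < 10077696? NO
The largest n with C(n, 5) < 10077696 is n = 67 (where E[X] = 67067/69984 ≈ 0.95832). Hence R_6(5) > 67, i.e. R_6(5) ≥ 68.

Largest n = 67; hence R_6(5) > 67.


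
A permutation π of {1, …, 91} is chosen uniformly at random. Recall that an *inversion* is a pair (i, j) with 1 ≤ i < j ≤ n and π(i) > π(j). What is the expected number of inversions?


Write X = Σ X_I over the C(91, 2) = 4095 pairs i < j, with X_I the indicator of one inversion.
There are 4095 indicators.
For each fixed pair i < j, the values π(i) and π(j) are two distinct elements of {1, …, 91} in uniformly random order; by symmetry P[π(i) > π(j)] = 1/2.
By linearity: E[X] = 4095 · (1/2) = C(91, 2) · (1/2) = 4095/2 = 4095/2 ≈ 2047.500.

E[X] = 4095/2 = 2047.500.


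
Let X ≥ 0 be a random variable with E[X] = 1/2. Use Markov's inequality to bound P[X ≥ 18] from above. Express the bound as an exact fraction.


μ = E[X] = 1/2, a = 18.
Markov: P[X ≥ 18] ≤ μ/a = (1/2)/18 = 1/36.
Numerically: ≈ 0.028.
(Since a = 18 > μ = 0.500, the bound 1/36 is < 1 and informative.)

P[X ≥ 18] ≤ 1/36 ≈ 0.028.


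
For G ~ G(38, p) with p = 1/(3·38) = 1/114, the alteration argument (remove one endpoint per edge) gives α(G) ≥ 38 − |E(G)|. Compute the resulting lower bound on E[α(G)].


E[|E(G)|] = C(38, 2)·p = 703 · (1/114) = 37/6.
E[α(G)] ≥ n − E[|E(G)|] = 38 − 37/6 = 191/6.
Numerically: ≈ 31.83333.
(This is only a lower bound; the true E[α(G)] may be larger.)

E[α(G)] ≥ 191/6 ≈ 31.83333.


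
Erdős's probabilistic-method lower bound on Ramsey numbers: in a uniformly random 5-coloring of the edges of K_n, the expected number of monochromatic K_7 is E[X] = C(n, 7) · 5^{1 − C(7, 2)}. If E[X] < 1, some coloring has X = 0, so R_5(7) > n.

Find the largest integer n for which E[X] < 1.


We need C(n, 7) · 5^{1 − 21} < 1, i.e. C(n, 7) < 5^{21 − 1} = 95367431640625.
Check values of n near the boundary:
  n = 334: C(334, 7) = 86359460961576; 86359460961576 < 95367431640625? YES
  n = 335: C(335, 7) = 88202498238195; 88202498238195 < 95367431640625? YES
  n = 336: C(336, 7) = 90079147136880; 90079147136880 < 95367431640625? YES
  n = 337: C(337, 7) = 91989916924632; 91989916924632 < 95367431640625? YES
  n = 338: C(338, 7) = 93935323022736; 93935323022736 < 95367431640625? YES
  n = 339: C(339, 7) = 95915887062372; 95915887062372 < 95367431640625? NO
  n = 340: C(340, 7) = 97932136940560; 97932136940560 < 95367431640625? NO
The largest n with C(n, 7) < 95367431640625 is n = 338 (where E[X] = 93935323022736/95367431640625 ≈ 0.984983). Hence R_5(7) > 338, i.e. R_5(7) ≥ 339.

Largest n = 338; hence R_5(7) > 338.


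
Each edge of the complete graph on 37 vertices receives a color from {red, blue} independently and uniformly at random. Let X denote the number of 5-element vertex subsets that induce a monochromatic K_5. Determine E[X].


Let X = Σ_S X_S over the C(37, 5) = 435897 subsets S of size 5, where X_S = 1 if the K_5 on S is monochromatic.
For a fixed S, the K_5 on S has C(5, 2) = 10 edges. P[all 10 edges red] = (1/2)^10, and likewise for blue, so P[monochromatic] = 2·(1/2)^10 = 2^{1 − 10} = 1/512.
By linearity: E[X] = C(37, 5) · 2^{1 − 10} = 435897 · 1/512 = 435897/512.
Numerically: E[X] ≈ 851.361.

E[X] = C(37,5)·2^(1−C(5,2)) = 435897/512 ≈ 851.361.


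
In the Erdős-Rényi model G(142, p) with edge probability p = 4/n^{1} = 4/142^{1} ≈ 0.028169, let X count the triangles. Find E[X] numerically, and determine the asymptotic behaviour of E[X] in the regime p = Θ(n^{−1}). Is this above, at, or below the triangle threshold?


Number of potential triangles: C(142, 3) = 467180.
Each occurs with probability p³ ≈ (0.028169)³ ≈ 2.2351925e-05.
By linearity: E[X] = C(142, 3)·p³ ≈ 467180 · 2.2351925e-05 ≈ 10.44237.
Here α = 1, so p = 4/n is exactly at the triangle threshold p ~ 1/n. Asymptotically E[X] → c³/6 = 4³/6 = 32/3 ≈ 10.66667, a bounded constant. In this regime the triangle count is asymptotically Poisson(c³/6).

E[X] ≈ 10.44237; in regime p = Θ(1/n^{1}) E[X] stays bounded (at the triangle threshold p ~ 1/n).


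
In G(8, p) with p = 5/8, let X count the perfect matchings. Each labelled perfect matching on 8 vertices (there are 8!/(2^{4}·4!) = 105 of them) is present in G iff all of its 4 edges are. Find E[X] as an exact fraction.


K_8 has 8!/(2^{4}·4!) = 105 labelled perfect matchings.
For each such perfect matching H, let X_H = 1 if all 4 edges of H are present in G. Then P[X_H = 1] = p^{4} = (5/8)^{4} = 625/4096.
By linearity of expectation: E[X] = Σ_H E[X_H] = 105 · p^{4} = 105 · 625/4096 = 65625/4096.
Numerically: E[X] ≈ 16.

E[X] = 105 · (5/8)^{4} = 65625/4096 ≈ 16.


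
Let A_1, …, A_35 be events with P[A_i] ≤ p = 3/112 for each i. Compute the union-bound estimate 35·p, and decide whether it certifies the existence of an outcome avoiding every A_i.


Union bound: P[∪_{i=1}^{35} A_i] ≤ Σ_i P[A_i] ≤ 35·p = 35·(3/112) = 15/16.
Numerically: 15/16 ≈ 0.9375.
Is 15/16 < 1? YES.
Since P[∪ A_i] ≤ 15/16 < 1, the complement has P[∩ A_i^c] ≥ 1 − 15/16 = 1/16 > 0, so some outcome avoids every A_i.

35·p = 15/16 ≈ 0.9375; existence CERTIFIED by the union bound.


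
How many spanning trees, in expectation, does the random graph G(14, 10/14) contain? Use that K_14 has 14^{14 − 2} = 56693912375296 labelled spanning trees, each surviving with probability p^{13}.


K_14 has 14^{14 − 2} = 56693912375296 labelled spanning trees.
For each such spanning tree H, let X_H = 1 if all 13 edges of H are present in G. Then P[X_H = 1] = p^{13} = (5/7)^{13} = 1220703125/96889010407.
Summing the indicators: E[X] = Σ_H E[X_H] = 56693912375296 · p^{13} = 56693912375296 · 1220703125/96889010407 = 5000000000000/7.
Numerically: E[X] ≈ 7.14286e+11.

E[X] = 56693912375296 · (5/7)^{13} = 5000000000000/7 ≈ 7.14286e+11.


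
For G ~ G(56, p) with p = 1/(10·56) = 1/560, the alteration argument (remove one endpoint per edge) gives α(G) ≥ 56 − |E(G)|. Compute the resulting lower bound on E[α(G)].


E[|E(G)|] = C(56, 2)·p = 1540 · (1/560) = 11/4.
E[α(G)] ≥ n − E[|E(G)|] = 56 − 11/4 = 213/4.
Numerically: ≈ 53.250000.
(This is only a lower bound; the true E[α(G)] may be larger.)

E[α(G)] ≥ 213/4 ≈ 53.250000.


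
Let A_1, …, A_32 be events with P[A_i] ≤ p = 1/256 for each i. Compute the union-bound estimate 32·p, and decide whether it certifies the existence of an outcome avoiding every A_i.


Union bound: P[∪_{i=1}^{32} A_i] ≤ Σ_i P[A_i] ≤ 32·p = 32·(1/256) = 1/8.
Numerically: 1/8 ≈ 0.125000.
Is 1/8 < 1? YES.
Since P[∪ A_i] ≤ 1/8 < 1, the complement has P[∩ A_i^c] ≥ 1 − 1/8 = 7/8 > 0, so some outcome avoids every A_i.

32·p = 1/8 ≈ 0.125000; existence CERTIFIED by the union bound.


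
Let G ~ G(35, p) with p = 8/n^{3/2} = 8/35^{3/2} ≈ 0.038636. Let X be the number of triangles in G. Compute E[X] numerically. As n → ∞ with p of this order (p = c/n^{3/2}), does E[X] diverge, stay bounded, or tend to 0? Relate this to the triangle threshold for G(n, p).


Number of potential triangles: C(35, 3) = 6545.
Each occurs with probability p³ ≈ (0.038636)³ ≈ 5.7671834e-05.
By linearity: E[X] = C(35, 3)·p³ ≈ 6545 · 5.7671834e-05 ≈ 0.37746.
Since α = 3/2 > 1, p = c/n^{3/2} = o(1/n) is below the triangle threshold p ~ 1/n. Asymptotically E[X] ~ (c³/6)·n^{3(1−α)} = (8³/6)·n^{-1.5} → 0, so by Markov's inequality G has no triangles w.h.p.

E[X] ≈ 0.37746; in regime p = Θ(1/n^{3/2}) E[X] tends to 0 (below the triangle threshold p ~ 1/n).


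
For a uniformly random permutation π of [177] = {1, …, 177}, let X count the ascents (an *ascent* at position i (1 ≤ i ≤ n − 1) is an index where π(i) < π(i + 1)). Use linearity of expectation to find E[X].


Write X = Σ X_I over i = 1, …, 176, with X_I the indicator of one ascent.
There are 176 indicators.
For each fixed i, the pair (π(i), π(i+1)) is a uniformly random ordered pair of distinct values from {1, …, 177}; by symmetry P[π(i) < π(i+1)] = 1/2.
By linearity: E[X] = 176 · (1/2) = (177 − 1) · (1/2) = 88 ≈ 88.0000.

E[X] = 88 = 88.0000.


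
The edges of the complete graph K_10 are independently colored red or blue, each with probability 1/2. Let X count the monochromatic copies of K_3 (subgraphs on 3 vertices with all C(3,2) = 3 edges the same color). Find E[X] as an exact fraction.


Let X = Σ_S X_S over the C(10, 3) = 120 subsets S of size 3, where X_S = 1 if the K_3 on S is monochromatic.
For a fixed S, the K_3 on S has C(3, 2) = 3 edges. P[all 3 edges red] = (1/2)^3, and likewise for blue, so P[monochromatic] = 2·(1/2)^3 = 2^{1 − 3} = 1/4.
Summing: E[X] = C(10, 3) · 2^{1 − 3} = 120 · 1/4 = 30.
Numerically: E[X] ≈ 30.000.

E[X] = C(10,3)·2^(1−C(3,2)) = 30 ≈ 30.000.


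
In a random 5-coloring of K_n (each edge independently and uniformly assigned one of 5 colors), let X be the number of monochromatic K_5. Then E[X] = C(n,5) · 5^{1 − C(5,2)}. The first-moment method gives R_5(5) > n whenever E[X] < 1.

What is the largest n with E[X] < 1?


We need C(n, 5) · 5^{1 − 10} < 1, i.e. C(n, 5) < 5^{10 − 1} = 1953125.
Check values of n near the boundary:
  n = 47: C(47, 5) = 1533939; 1533939 < 1953125? YES
  n = 48: C(48, 5) = 1712304; 1712304 < 1953125? YES
  n = 49: C(49, 5) = 1906884; 1906884 < 1953125? YES
  n = 50: C(50, 5) = 2118760; 2118760 < 1953125? NO
  n = 51: C(51, 5) = 2349060; 2349060 < 1953125? NO
  n = 52: C(52, 5) = 2598960; 2598960 < 1953125? NO
The largest n with C(n, 5) < 1953125 is n = 49 (where E[X] = 1906884/1953125 ≈ 0.97632). Hence R_5(5) > 49, i.e. R_5(5) ≥ 50.

Largest n = 49; hence R_5(5) > 49.


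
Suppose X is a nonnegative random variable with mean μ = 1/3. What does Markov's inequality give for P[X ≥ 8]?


μ = E[X] = 1/3, a = 8.
Markov: P[X ≥ 8] ≤ μ/a = (1/3)/8 = 1/24.
Numerically: ≈ 0.04167.
(Since a = 8 > μ = 0.33333, the bound 1/24 is < 1 and informative.)

P[X ≥ 8] ≤ 1/24 ≈ 0.04167.


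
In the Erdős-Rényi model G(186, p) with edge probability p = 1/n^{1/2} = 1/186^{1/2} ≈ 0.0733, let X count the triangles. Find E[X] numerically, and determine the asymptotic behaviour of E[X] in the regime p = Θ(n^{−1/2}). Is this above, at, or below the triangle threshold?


Number of potential triangles: C(186, 3) = 1055240.
Each occurs with probability p³ ≈ (0.0733)³ ≈ 3.94213e-04.
By linearity: E[X] = C(186, 3)·p³ ≈ 1055240 · 3.94213e-04 ≈ 415.989.
Since α = 1/2 < 1, p = c/n^{1/2} ≫ 1/n is above the triangle threshold p ~ 1/n. Asymptotically E[X] ~ (c³/6)·n^{3(1−α)} = (1³/6)·n^{1.5} → ∞; triangles are abundant w.h.p.

E[X] ≈ 415.989; in regime p = Θ(1/n^{1/2}) E[X] diverges (above the triangle threshold p ~ 1/n).


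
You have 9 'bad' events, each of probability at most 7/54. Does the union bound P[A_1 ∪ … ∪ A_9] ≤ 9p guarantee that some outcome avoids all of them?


Union bound: P[∪_{i=1}^{9} A_i] ≤ Σ_i P[A_i] ≤ 9·p = 9·(7/54) = 7/6.
Numerically: 7/6 ≈ 1.16667.
Is 7/6 < 1? NO.
Since the bound 7/6 is ≥ 1, the union bound is uninformative here; it does NOT by itself certify existence.

9·p = 7/6 ≈ 1.16667; existence NOT certified by the union bound.


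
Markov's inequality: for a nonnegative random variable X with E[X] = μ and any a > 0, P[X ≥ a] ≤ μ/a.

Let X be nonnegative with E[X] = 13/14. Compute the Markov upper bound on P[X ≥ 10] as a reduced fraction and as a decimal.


μ = E[X] = 13/14, a = 10.
Markov: P[X ≥ 10] ≤ μ/a = (13/14)/10 = 13/140.
Numerically: ≈ 0.093.
(Since a = 10 > μ = 0.929, the bound 13/140 is < 1 and informative.)

P[X ≥ 10] ≤ 13/140 ≈ 0.093.


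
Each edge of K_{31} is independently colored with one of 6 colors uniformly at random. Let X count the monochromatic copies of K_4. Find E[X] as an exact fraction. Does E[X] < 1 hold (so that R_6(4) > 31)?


E[X] = C(31, 4) · 6^{1 − 6} = 31465 · 6^{−5} = 31465/7776.
As a reduced fraction: E[X] = 31465/7776 ≈ 4.0464249.
Is E[X] < 1? NO.
Since E[X] ≥ 1, the first-moment bound is inconclusive at n = 31; it does NOT by itself certify R_6(4) > 31.

E[X] = 31465/7776 ≈ 4.0464249; E[X] ≥ 1; first-moment method inconclusive here.


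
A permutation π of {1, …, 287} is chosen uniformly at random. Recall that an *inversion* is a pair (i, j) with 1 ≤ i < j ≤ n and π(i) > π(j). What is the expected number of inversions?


Write X = Σ X_I over the C(287, 2) = 41041 pairs i < j, with X_I the indicator of one inversion.
There are 41041 indicators.
For each fixed pair i < j, the values π(i) and π(j) are two distinct elements of {1, …, 287} in uniformly random order; by symmetry P[π(i) > π(j)] = 1/2.
By linearity: E[X] = 41041 · (1/2) = C(287, 2) · (1/2) = 41041/2 = 41041/2 ≈ 20520.50000.

E[X] = 41041/2 = 20520.50000.


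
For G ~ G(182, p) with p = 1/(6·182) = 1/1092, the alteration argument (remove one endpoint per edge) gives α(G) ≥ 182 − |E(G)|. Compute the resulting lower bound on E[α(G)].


E[|E(G)|] = C(182, 2)·p = 16471 · (1/1092) = 181/12.
E[α(G)] ≥ n − E[|E(G)|] = 182 − 181/12 = 2003/12.
Numerically: ≈ 166.916667.
(This is only a lower bound; the true E[α(G)] may be larger.)

E[α(G)] ≥ 2003/12 ≈ 166.916667.


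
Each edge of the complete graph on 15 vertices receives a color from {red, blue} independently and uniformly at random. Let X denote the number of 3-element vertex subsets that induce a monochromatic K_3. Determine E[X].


Let X = Σ_S X_S over the C(15, 3) = 455 subsets S of size 3, where X_S = 1 if the K_3 on S is monochromatic.
For a fixed S, the K_3 on S has C(3, 2) = 3 edges. P[all 3 edges red] = (1/2)^3, and likewise for blue, so P[monochromatic] = 2·(1/2)^3 = 2^{1 − 3} = 1/4.
Summing: E[X] = C(15, 3) · 2^{1 − 3} = 455 · 1/4 = 455/4.
Numerically: E[X] ≈ 113.75000.

E[X] = C(15,3)·2^(1−C(3,2)) = 455/4 ≈ 113.75000.


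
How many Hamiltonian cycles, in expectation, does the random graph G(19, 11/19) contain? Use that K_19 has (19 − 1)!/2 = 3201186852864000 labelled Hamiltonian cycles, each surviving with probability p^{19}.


K_19 has (19 − 1)!/2 = 3201186852864000 labelled Hamiltonian cycles.
For each such Hamiltonian cycle H, let X_H = 1 if all 19 edges of H are present in G. Then P[X_H = 1] = p^{19} = (11/19)^{19} = 61159090448414546291/1978419655660313589123979.
By linearity: E[X] = Σ_H E[X_H] = 3201186852864000 · p^{19} = 3201186852864000 · 61159090448414546291/1978419655660313589123979 = 195781676276584883979724733927424000/1978419655660313589123979.
Numerically: E[X] ≈ 9.89586e+10.

E[X] = 3201186852864000 · (11/19)^{19} = 195781676276584883979724733927424000/1978419655660313589123979 ≈ 9.89586e+10.


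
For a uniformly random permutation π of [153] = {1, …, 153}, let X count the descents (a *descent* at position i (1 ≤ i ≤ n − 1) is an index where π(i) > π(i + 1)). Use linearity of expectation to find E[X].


Write X = Σ X_I over i = 1, …, 152, with X_I the indicator of one descent.
There are 152 indicators.
For each fixed i, the pair (π(i), π(i+1)) is a uniformly random ordered pair of distinct values from {1, …, 153}; by symmetry P[π(i) > π(i+1)] = 1/2.
By linearity: E[X] = 152 · (1/2) = (153 − 1) · (1/2) = 76 ≈ 76.000.

E[X] = 76 = 76.000.


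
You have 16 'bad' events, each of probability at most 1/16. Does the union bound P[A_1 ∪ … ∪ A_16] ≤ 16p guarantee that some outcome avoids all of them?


Union bound: P[∪_{i=1}^{16} A_i] ≤ Σ_i P[A_i] ≤ 16·p = 16·(1/16) = 1.
Numerically: 1 ≈ 1.000000.
Is 1 < 1? NO.
Since the bound 1 is ≥ 1, the union bound is uninformative here; it does NOT by itself certify existence.

16·p = 1 ≈ 1.000000; existence NOT certified by the union bound.


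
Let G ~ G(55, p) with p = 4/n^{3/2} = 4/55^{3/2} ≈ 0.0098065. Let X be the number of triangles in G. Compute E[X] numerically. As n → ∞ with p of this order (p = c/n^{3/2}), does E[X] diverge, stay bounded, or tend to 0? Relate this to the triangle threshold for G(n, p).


Number of potential triangles: C(55, 3) = 26235.
Each occurs with probability p³ ≈ (0.0098065)³ ≈ 9.4307856e-07.
By linearity: E[X] = C(55, 3)·p³ ≈ 26235 · 9.4307856e-07 ≈ 0.02474.
Since α = 3/2 > 1, p = c/n^{3/2} = o(1/n) is below the triangle threshold p ~ 1/n. Asymptotically E[X] ~ (c³/6)·n^{3(1−α)} = (4³/6)·n^{-1.5} → 0, so by Markov's inequality G has no triangles w.h.p.

E[X] ≈ 0.02474; in regime p = Θ(1/n^{3/2}) E[X] tends to 0 (below the triangle threshold p ~ 1/n).


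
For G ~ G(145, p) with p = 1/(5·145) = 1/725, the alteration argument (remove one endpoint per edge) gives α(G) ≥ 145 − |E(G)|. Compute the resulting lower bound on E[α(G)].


E[|E(G)|] = C(145, 2)·p = 10440 · (1/725) = 72/5.
E[α(G)] ≥ n − E[|E(G)|] = 145 − 72/5 = 653/5.
Numerically: ≈ 130.600.
(This is only a lower bound; the true E[α(G)] may be larger.)

E[α(G)] ≥ 653/5 ≈ 130.600.


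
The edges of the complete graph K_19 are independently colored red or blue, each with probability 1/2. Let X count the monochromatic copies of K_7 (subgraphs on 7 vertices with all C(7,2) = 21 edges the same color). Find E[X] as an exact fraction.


Let X = Σ_S X_S over the C(19, 7) = 50388 subsets S of size 7, where X_S = 1 if the K_7 on S is monochromatic.
For a fixed S, the K_7 on S has C(7, 2) = 21 edges. P[all 21 edges red] = (1/2)^21, and likewise for blue, so P[monochromatic] = 2·(1/2)^21 = 2^{1 − 21} = 1/1048576.
Summing: E[X] = C(19, 7) · 2^{1 − 21} = 50388 · 1/1048576 = 12597/262144.
Numerically: E[X] ≈ 0.0481.

E[X] = C(19,7)·2^(1−C(7,2)) = 12597/262144 ≈ 0.0481.


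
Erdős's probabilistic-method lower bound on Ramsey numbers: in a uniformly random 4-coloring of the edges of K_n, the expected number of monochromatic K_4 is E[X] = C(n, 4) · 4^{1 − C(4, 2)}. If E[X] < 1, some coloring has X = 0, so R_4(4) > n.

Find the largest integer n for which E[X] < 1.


We need C(n, 4) · 4^{1 − 6} < 1, i.e. C(n, 4) < 4^{6 − 1} = 1024.
Check values of n near the boundary:
  n = 11: C(11, 4) = 330; 330 < 1024? YES
  n = 12: C(12, 4) = 495; 495 < 1024? YES
  n = 13: C(13, 4) = 715; 715 < 1024? YES
  n = 14: C(14, 4) = 1001; 1001 < 1024? YES
  n = 15: C(15, 4) = 1365; 1365 < 1024? NO
  n = 16: C(16, 4) = 1820; 1820 < 1024? NO
The largest n with C(n, 4) < 1024 is n = 14 (where E[X] = 1001/1024 ≈ 0.9775). Hence R_4(4) > 14, i.e. R_4(4) ≥ 15.

Largest n = 14; hence R_4(4) > 14.


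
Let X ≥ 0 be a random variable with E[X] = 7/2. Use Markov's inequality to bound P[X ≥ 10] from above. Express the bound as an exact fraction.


μ = E[X] = 7/2, a = 10.
Markov: P[X ≥ 10] ≤ μ/a = (7/2)/10 = 7/20.
Numerically: ≈ 0.3500.
(Since a = 10 > μ = 3.5000, the bound 7/20 is < 1 and informative.)

P[X ≥ 10] ≤ 7/20 ≈ 0.3500.
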